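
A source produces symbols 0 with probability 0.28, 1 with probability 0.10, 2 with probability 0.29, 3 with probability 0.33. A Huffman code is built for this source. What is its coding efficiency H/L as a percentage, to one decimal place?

Entropy H = −Σ p log₂ p ≈ 1.8921 bits.
Huffman merges: 1/10+7/25→19/50; 29/100+33/100→31/50; 19/50+31/50→1. L = 2 ≈ 2.0000.
Efficiency = H/L = 1.8921/2.0000 = 94.6%.

94.6%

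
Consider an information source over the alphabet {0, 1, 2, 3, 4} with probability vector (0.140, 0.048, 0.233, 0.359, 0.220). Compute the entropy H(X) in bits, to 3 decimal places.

H = −Σ pᵢ log₂ pᵢ.
−0.140·log₂(0.140) = 0.3971
−0.048·log₂(0.048) = 0.2103
−0.233·log₂(0.233) = 0.4897
−0.359·log₂(0.359) = 0.5306
−0.220·log₂(0.220) = 0.4806
Sum ≈ 2.1082 → 2.108 bits.

2.108 bits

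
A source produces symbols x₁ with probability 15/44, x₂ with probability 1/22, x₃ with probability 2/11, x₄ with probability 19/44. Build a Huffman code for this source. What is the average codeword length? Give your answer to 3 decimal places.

Repeatedly combine the two least-probable nodes; the expected code length is the sum of the merged weights.
merge 1/22 + 2/11 → 5/22
merge 5/22 + 15/44 → 25/44
merge 19/44 + 25/44 → 1
L = 5/22 + 25/44 + 1 = 79/44 ≈ 1.795 bits/symbol.

1.795 bits/symbol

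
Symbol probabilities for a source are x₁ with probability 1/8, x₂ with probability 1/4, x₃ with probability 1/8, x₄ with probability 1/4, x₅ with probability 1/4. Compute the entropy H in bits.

2.25 bits

Each probability is a power of 1/2, so log₂(1/p) is an integer.
H = Σ p·log₂(1/p) = 1/8·3 + 1/4·2 + 1/8·3 + 1/4·2 + 1/4·2 = 2.25 bits.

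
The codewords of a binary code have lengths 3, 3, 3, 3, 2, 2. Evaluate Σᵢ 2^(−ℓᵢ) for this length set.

1

With common denominator 2^3 = 8: Σ 2^(−ℓᵢ) = 1/8 + 1/8 + 1/8 + 1/8 + 2/8 + 2/8 = 8/8 = 1.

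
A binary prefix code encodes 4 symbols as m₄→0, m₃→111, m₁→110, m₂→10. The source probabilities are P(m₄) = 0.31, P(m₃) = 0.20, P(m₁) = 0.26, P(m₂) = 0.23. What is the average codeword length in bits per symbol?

L̄ = Σ pᵢ·ℓᵢ = 0.31·1 + 0.20·3 + 0.26·3 + 0.23·2 = 2.15 bits/symbol.

2.15 bits/symbol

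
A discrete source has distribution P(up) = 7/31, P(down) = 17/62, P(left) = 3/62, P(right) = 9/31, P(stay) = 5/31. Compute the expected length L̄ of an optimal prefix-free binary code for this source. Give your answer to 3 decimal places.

2.210 bits/symbol

Repeatedly combine the two least-probable nodes; the expected code length is the sum of the merged weights.
merge 3/62 + 5/31 → 13/62
merge 13/62 + 7/31 → 27/62
merge 17/62 + 9/31 → 35/62
merge 27/62 + 35/62 → 1
L = 13/62 + 27/62 + 35/62 + 1 = 137/62 ≈ 2.210 bits/symbol.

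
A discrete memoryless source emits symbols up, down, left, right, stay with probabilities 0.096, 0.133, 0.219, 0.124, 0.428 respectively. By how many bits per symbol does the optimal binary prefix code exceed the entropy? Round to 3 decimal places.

0.055 bits

Entropy H = −Σ p log₂ p ≈ 2.0889 bits.
Huffman merges: 12/125+31/250→11/50; 133/1000+219/1000→44/125; 11/50+44/125→143/250; 107/250+143/250→1. L = 268/125 ≈ 2.1440.
L − H = 2.1440 − 2.0889 = 0.055 bits.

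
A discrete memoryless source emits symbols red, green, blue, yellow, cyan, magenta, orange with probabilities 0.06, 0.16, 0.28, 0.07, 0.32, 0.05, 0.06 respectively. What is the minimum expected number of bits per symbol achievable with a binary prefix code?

2.48 bits/symbol

Repeatedly combine the two least-probable nodes; the expected code length is the sum of the merged weights.
merge 1/20 + 3/50 → 11/100
merge 3/50 + 7/100 → 13/100
merge 11/100 + 13/100 → 6/25
merge 4/25 + 6/25 → 2/5
merge 7/25 + 8/25 → 3/5
merge 2/5 + 3/5 → 1
L = 11/100 + 13/100 + 6/25 + 2/5 + 3/5 + 1 = 62/25 = 2.48 bits/symbol.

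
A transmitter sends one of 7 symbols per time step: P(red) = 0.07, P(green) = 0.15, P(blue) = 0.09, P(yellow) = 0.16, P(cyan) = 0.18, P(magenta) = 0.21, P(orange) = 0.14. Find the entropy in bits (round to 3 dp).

H = −Σ pᵢ log₂ pᵢ.
−0.07·log₂(0.07) = 0.2686
−0.15·log₂(0.15) = 0.4105
−0.09·log₂(0.09) = 0.3127
−0.16·log₂(0.16) = 0.4230
−0.18·log₂(0.18) = 0.4453
−0.21·log₂(0.21) = 0.4728
−0.14·log₂(0.14) = 0.3971
Sum ≈ 2.7300 → 2.730 bits.

2.730 bits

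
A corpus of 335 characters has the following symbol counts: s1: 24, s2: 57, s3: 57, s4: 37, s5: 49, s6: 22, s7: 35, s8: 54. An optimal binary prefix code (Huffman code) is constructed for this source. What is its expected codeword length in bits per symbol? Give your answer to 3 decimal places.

2.967 bits/symbol

Probabilities are the counts divided by 335.
Repeatedly combine the two least-probable nodes; the expected code length is the sum of the merged weights.
merge 22/335 + 24/335 → 46/335
merge 7/67 + 37/335 → 72/335
merge 46/335 + 49/335 → 19/67
merge 54/335 + 57/335 → 111/335
merge 57/335 + 72/335 → 129/335
merge 19/67 + 111/335 → 206/335
merge 129/335 + 206/335 → 1
L = 46/335 + 72/335 + 19/67 + 111/335 + 129/335 + 206/335 + 1 = 994/335 ≈ 2.967 bits/symbol.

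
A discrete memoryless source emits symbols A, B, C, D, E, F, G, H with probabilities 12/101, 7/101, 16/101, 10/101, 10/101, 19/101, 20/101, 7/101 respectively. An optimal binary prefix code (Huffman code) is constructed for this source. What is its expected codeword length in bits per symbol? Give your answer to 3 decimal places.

Repeatedly combine the two least-probable nodes; the expected code length is the sum of the merged weights.
merge 7/101 + 7/101 → 14/101
merge 10/101 + 10/101 → 20/101
merge 12/101 + 14/101 → 26/101
merge 16/101 + 19/101 → 35/101
merge 20/101 + 20/101 → 40/101
merge 26/101 + 35/101 → 61/101
merge 40/101 + 61/101 → 1
L = 14/101 + 20/101 + 26/101 + 35/101 + 40/101 + 61/101 + 1 = 297/101 ≈ 2.941 bits/symbol.

2.941 bits/symbol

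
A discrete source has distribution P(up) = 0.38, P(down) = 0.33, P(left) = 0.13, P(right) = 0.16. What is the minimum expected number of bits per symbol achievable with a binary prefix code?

Repeatedly combine the two least-probable nodes; the expected code length is the sum of the merged weights.
merge 13/100 + 4/25 → 29/100
merge 29/100 + 33/100 → 31/50
merge 19/50 + 31/50 → 1
L = 29/100 + 31/50 + 1 = 191/100 = 1.91 bits/symbol.

1.91 bits/symbol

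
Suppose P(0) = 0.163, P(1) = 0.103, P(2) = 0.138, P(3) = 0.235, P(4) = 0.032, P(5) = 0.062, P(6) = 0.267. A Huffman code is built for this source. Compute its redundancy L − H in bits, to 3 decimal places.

Entropy H = −Σ p log₂ p ≈ 2.5659 bits.
Huffman merges: 4/125+31/500→47/500; 47/500+103/1000→197/1000; 69/500+163/1000→301/1000; 197/1000+47/200→54/125; 267/1000+301/1000→71/125; 54/125+71/125→1. L = 324/125 ≈ 2.5920.
L − H = 2.5920 − 2.5659 = 0.026 bits.

0.026 bits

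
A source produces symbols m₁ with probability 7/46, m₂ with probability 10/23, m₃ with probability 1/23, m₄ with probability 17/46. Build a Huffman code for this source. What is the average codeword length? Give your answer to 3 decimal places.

1.761 bits/symbol

Repeatedly combine the two least-probable nodes; the expected code length is the sum of the merged weights.
merge 1/23 + 7/46 → 9/46
merge 9/46 + 17/46 → 13/23
merge 10/23 + 13/23 → 1
L = 9/46 + 13/23 + 1 = 81/46 ≈ 1.761 bits/symbol.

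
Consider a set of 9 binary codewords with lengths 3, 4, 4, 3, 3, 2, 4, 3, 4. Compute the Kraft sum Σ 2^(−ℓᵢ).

1

With common denominator 2^4 = 16: Σ 2^(−ℓᵢ) = 2/16 + 1/16 + 1/16 + 2/16 + 2/16 + 4/16 + 1/16 + 2/16 + 1/16 = 16/16 = 1.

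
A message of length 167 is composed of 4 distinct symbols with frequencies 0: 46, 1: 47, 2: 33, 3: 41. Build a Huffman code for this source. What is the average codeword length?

Probabilities are the counts divided by 167.
Repeatedly combine the two least-probable nodes; the expected code length is the sum of the merged weights.
merge 33/167 + 41/167 → 74/167
merge 46/167 + 47/167 → 93/167
merge 74/167 + 93/167 → 1
L = 74/167 + 93/167 + 1 = 2 bits/symbol.

2 bits/symbol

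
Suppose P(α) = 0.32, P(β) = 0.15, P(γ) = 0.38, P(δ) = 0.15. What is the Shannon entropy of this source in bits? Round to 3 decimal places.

H = −Σ pᵢ log₂ pᵢ.
−0.32·log₂(0.32) = 0.5260
−0.15·log₂(0.15) = 0.4105
−0.38·log₂(0.38) = 0.5305
−0.15·log₂(0.15) = 0.4105
Sum ≈ 1.8776 → 1.878 bits.

1.878 bits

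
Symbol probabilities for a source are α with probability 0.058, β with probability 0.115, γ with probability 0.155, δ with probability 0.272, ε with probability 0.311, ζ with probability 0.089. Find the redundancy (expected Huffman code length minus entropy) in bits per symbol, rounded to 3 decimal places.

0.049 bits

Entropy H = −Σ p log₂ p ≈ 2.3595 bits.
Huffman merges: 29/500+89/1000→147/1000; 23/200+147/1000→131/500; 31/200+131/500→417/1000; 34/125+311/1000→583/1000; 417/1000+583/1000→1. L = 2409/1000 ≈ 2.4090.
L − H = 2.4090 − 2.3595 = 0.049 bits.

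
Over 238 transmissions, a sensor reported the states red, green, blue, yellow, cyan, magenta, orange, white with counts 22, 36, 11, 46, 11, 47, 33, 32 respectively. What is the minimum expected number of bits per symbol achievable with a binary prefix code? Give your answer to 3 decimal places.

2.887 bits/symbol

Probabilities are the counts divided by 238.
Repeatedly combine the two least-probable nodes; the expected code length is the sum of the merged weights.
merge 11/238 + 11/238 → 11/119
merge 11/119 + 11/119 → 22/119
merge 16/119 + 33/238 → 65/238
merge 18/119 + 22/119 → 40/119
merge 23/119 + 47/238 → 93/238
merge 65/238 + 40/119 → 145/238
merge 93/238 + 145/238 → 1
L = 11/119 + 22/119 + 65/238 + 40/119 + 93/238 + 145/238 + 1 = 687/238 ≈ 2.887 bits/symbol.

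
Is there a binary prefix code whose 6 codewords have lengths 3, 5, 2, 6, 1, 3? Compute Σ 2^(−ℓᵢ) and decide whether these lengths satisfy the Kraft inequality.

With common denominator 2^6 = 64: Σ 2^(−ℓᵢ) = 8/64 + 2/64 + 16/64 + 1/64 + 32/64 + 8/64 = 67/64 = 1.046875.
Kraft's inequality requires Σ ≤ 1; here Σ = 1.046875 > 1, so no such prefix code exists.

1.046875; no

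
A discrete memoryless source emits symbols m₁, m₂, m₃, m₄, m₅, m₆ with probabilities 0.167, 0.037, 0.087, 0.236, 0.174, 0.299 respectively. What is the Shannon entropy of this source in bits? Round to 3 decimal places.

2.365 bits

H = −Σ pᵢ log₂ pᵢ.
−0.167·log₂(0.167) = 0.4312
−0.037·log₂(0.037) = 0.1760
−0.087·log₂(0.087) = 0.3065
−0.236·log₂(0.236) = 0.4916
−0.174·log₂(0.174) = 0.4390
−0.299·log₂(0.299) = 0.5208
Sum ≈ 2.3651 → 2.365 bits.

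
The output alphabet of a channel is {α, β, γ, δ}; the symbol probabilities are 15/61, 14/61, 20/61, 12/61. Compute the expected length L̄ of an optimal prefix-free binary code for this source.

2 bits/symbol

Repeatedly combine the two least-probable nodes; the expected code length is the sum of the merged weights.
merge 12/61 + 14/61 → 26/61
merge 15/61 + 20/61 → 35/61
merge 26/61 + 35/61 → 1
L = 26/61 + 35/61 + 1 = 2 bits/symbol.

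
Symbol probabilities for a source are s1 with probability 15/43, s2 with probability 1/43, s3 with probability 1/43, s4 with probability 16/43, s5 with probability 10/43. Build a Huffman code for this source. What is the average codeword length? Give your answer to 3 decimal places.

Repeatedly combine the two least-probable nodes; the expected code length is the sum of the merged weights.
merge 1/43 + 1/43 → 2/43
merge 2/43 + 10/43 → 12/43
merge 12/43 + 15/43 → 27/43
merge 16/43 + 27/43 → 1
L = 2/43 + 12/43 + 27/43 + 1 = 84/43 ≈ 1.953 bits/symbol.

1.953 bits/symbol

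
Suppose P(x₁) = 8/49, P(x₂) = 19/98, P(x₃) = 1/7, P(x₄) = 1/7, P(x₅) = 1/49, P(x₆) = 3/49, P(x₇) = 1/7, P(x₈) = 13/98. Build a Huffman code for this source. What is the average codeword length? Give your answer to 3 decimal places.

2.888 bits/symbol

Repeatedly combine the two least-probable nodes; the expected code length is the sum of the merged weights.
merge 1/49 + 3/49 → 4/49
merge 4/49 + 13/98 → 3/14
merge 1/7 + 1/7 → 2/7
merge 1/7 + 8/49 → 15/49
merge 19/98 + 3/14 → 20/49
merge 2/7 + 15/49 → 29/49
merge 20/49 + 29/49 → 1
L = 4/49 + 3/14 + 2/7 + 15/49 + 20/49 + 29/49 + 1 = 283/98 ≈ 2.888 bits/symbol.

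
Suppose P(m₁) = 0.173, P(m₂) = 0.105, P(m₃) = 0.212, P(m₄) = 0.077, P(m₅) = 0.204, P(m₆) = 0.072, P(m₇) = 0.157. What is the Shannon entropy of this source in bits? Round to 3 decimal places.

2.699 bits

H = −Σ pᵢ log₂ pᵢ.
−0.173·log₂(0.173) = 0.4379
−0.105·log₂(0.105) = 0.3414
−0.212·log₂(0.212) = 0.4744
−0.077·log₂(0.077) = 0.2848
−0.204·log₂(0.204) = 0.4678
−0.072·log₂(0.072) = 0.2733
−0.157·log₂(0.157) = 0.4194
Sum ≈ 2.6991 → 2.699 bits.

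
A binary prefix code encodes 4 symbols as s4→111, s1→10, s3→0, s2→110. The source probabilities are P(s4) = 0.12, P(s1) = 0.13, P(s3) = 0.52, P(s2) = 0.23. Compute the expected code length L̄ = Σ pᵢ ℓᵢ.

L̄ = Σ pᵢ·ℓᵢ = 0.12·3 + 0.13·2 + 0.52·1 + 0.23·3 = 1.83 bits/symbol.

1.83 bits/symbol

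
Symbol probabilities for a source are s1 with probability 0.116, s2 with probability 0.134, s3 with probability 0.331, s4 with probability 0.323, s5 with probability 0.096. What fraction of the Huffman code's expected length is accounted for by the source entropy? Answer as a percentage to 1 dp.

Entropy H = −Σ p log₂ p ≈ 2.1282 bits.
Huffman merges: 12/125+29/250→53/250; 67/500+53/250→173/500; 323/1000+331/1000→327/500; 173/500+327/500→1. L = 553/250 ≈ 2.2120.
Efficiency = H/L = 2.1282/2.2120 = 96.2%.

96.2%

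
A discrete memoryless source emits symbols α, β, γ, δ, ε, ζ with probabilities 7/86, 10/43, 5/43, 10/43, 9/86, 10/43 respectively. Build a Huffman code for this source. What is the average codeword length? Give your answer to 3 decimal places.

2.488 bits/symbol

Repeatedly combine the two least-probable nodes; the expected code length is the sum of the merged weights.
merge 7/86 + 9/86 → 8/43
merge 5/43 + 8/43 → 13/43
merge 10/43 + 10/43 → 20/43
merge 10/43 + 13/43 → 23/43
merge 20/43 + 23/43 → 1
L = 8/43 + 13/43 + 20/43 + 23/43 + 1 = 107/43 ≈ 2.488 bits/symbol.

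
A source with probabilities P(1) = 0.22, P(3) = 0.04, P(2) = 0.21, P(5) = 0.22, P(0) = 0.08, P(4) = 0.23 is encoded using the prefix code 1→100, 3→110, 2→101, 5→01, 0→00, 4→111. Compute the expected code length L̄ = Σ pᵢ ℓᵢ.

L̄ = Σ pᵢ·ℓᵢ = 0.22·3 + 0.04·3 + 0.21·3 + 0.22·2 + 0.08·2 + 0.23·3 = 2.7 bits/symbol.

2.7 bits/symbol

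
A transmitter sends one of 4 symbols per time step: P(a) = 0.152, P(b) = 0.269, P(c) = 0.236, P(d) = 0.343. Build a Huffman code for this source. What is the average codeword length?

2 bits/symbol

Repeatedly combine the two least-probable nodes; the expected code length is the sum of the merged weights.
merge 19/125 + 59/250 → 97/250
merge 269/1000 + 343/1000 → 153/250
merge 97/250 + 153/250 → 1
L = 97/250 + 153/250 + 1 = 2 bits/symbol.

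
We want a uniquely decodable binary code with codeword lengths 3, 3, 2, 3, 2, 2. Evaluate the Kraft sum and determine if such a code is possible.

1.125; no

With common denominator 2^3 = 8: Σ 2^(−ℓᵢ) = 1/8 + 1/8 + 2/8 + 1/8 + 2/8 + 2/8 = 9/8 = 1.125.
Kraft's inequality requires Σ ≤ 1; here Σ = 1.125 > 1, so no such prefix code exists.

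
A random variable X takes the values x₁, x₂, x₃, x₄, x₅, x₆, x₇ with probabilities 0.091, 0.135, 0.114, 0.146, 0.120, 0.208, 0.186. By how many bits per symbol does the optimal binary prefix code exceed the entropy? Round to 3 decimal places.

0.035 bits

Entropy H = −Σ p log₂ p ≈ 2.7567 bits.
Huffman merges: 91/1000+57/500→41/200; 3/25+27/200→51/200; 73/500+93/500→83/250; 41/200+26/125→413/1000; 51/200+83/250→587/1000; 413/1000+587/1000→1. L = 349/125 ≈ 2.7920.
L − H = 2.7920 − 2.7567 = 0.035 bits.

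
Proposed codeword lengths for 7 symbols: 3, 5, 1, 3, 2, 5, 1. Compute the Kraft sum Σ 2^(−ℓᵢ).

1.5625

With common denominator 2^5 = 32: Σ 2^(−ℓᵢ) = 4/32 + 1/32 + 16/32 + 4/32 + 8/32 + 1/32 + 16/32 = 50/32 = 1.5625.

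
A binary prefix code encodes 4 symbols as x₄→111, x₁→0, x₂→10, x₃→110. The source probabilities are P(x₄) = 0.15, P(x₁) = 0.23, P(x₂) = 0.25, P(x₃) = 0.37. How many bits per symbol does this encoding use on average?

2.29 bits/symbol

L̄ = Σ pᵢ·ℓᵢ = 0.15·3 + 0.23·1 + 0.25·2 + 0.37·3 = 2.29 bits/symbol.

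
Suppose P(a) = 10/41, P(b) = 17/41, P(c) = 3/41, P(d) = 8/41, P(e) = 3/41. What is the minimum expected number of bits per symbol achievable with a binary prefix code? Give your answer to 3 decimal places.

Repeatedly combine the two least-probable nodes; the expected code length is the sum of the merged weights.
merge 3/41 + 3/41 → 6/41
merge 6/41 + 8/41 → 14/41
merge 10/41 + 14/41 → 24/41
merge 17/41 + 24/41 → 1
L = 6/41 + 14/41 + 24/41 + 1 = 85/41 ≈ 2.073 bits/symbol.

2.073 bits/symbol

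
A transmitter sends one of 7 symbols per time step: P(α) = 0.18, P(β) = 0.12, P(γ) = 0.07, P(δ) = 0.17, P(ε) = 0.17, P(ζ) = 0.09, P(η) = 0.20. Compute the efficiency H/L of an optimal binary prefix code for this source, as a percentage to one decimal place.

Entropy H = −Σ p log₂ p ≈ 2.7271 bits.
Huffman merges: 7/100+9/100→4/25; 3/25+4/25→7/25; 17/100+17/100→17/50; 9/50+1/5→19/50; 7/25+17/50→31/50; 19/50+31/50→1. L = 139/50 ≈ 2.7800.
Efficiency = H/L = 2.7271/2.7800 = 98.1%.

98.1%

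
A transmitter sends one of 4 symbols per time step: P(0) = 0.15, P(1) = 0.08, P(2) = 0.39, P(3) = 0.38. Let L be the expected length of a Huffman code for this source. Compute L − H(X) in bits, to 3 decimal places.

Entropy H = −Σ p log₂ p ≈ 1.7623 bits.
Huffman merges: 2/25+3/20→23/100; 23/100+19/50→61/100; 39/100+61/100→1. L = 46/25 ≈ 1.8400.
L − H = 1.8400 − 1.7623 = 0.078 bits.

0.078 bits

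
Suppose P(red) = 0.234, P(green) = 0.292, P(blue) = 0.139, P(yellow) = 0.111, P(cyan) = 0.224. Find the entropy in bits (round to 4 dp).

2.2401 bits

H = −Σ pᵢ log₂ pᵢ.
−0.234·log₂(0.234) = 0.4903
−0.292·log₂(0.292) = 0.5186
−0.139·log₂(0.139) = 0.3957
−0.111·log₂(0.111) = 0.3520
−0.224·log₂(0.224) = 0.4835
Sum ≈ 2.2401 → 2.2401 bits.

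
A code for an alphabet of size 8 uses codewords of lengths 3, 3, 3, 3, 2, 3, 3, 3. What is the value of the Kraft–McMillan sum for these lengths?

With common denominator 2^3 = 8: Σ 2^(−ℓᵢ) = 1/8 + 1/8 + 1/8 + 1/8 + 2/8 + 1/8 + 1/8 + 1/8 = 9/8 = 1.125.

1.125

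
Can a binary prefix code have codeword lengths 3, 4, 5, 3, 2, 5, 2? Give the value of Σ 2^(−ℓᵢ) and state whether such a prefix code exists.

With common denominator 2^5 = 32: Σ 2^(−ℓᵢ) = 4/32 + 2/32 + 1/32 + 4/32 + 8/32 + 1/32 + 8/32 = 28/32 = 0.875.
Kraft's inequality requires Σ ≤ 1; here Σ = 0.875 ≤ 1, so such a prefix code exists.

0.875; yes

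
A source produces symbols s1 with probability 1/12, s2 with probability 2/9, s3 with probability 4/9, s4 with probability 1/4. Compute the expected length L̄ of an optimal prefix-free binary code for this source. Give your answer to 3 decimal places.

Repeatedly combine the two least-probable nodes; the expected code length is the sum of the merged weights.
merge 1/12 + 2/9 → 11/36
merge 1/4 + 11/36 → 5/9
merge 4/9 + 5/9 → 1
L = 11/36 + 5/9 + 1 = 67/36 ≈ 1.861 bits/symbol.

1.861 bits/symbol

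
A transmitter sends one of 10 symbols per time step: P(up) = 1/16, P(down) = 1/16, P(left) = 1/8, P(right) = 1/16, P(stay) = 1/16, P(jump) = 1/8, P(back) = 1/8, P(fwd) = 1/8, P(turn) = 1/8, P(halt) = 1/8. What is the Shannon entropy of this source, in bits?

Each probability is a power of 1/2, so log₂(1/p) is an integer.
H = Σ p·log₂(1/p) = 1/16·4 + 1/16·4 + 1/8·3 + 1/16·4 + 1/16·4 + 1/8·3 + 1/8·3 + 1/8·3 + 1/8·3 + 1/8·3 = 3.25 bits.

3.25 bits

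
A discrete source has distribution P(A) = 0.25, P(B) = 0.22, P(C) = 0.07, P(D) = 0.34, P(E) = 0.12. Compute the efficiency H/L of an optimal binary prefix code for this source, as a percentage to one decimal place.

98.0%

Entropy H = −Σ p log₂ p ≈ 2.1454 bits.
Huffman merges: 7/100+3/25→19/100; 19/100+11/50→41/100; 1/4+17/50→59/100; 41/100+59/100→1. L = 219/100 ≈ 2.1900.
Efficiency = H/L = 2.1454/2.1900 = 98.0%.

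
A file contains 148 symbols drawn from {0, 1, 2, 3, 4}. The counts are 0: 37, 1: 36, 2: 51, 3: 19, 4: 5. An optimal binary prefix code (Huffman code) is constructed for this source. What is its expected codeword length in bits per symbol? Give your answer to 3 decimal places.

2.162 bits/symbol

Probabilities are the counts divided by 148.
Repeatedly combine the two least-probable nodes; the expected code length is the sum of the merged weights.
merge 5/148 + 19/148 → 6/37
merge 6/37 + 9/37 → 15/37
merge 1/4 + 51/148 → 22/37
merge 15/37 + 22/37 → 1
L = 6/37 + 15/37 + 22/37 + 1 = 80/37 ≈ 2.162 bits/symbol.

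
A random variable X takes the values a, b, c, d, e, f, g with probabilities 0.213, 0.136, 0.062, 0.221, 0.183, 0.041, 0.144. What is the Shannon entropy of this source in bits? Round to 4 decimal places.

2.6366 bits

H = −Σ pᵢ log₂ pᵢ.
−0.213·log₂(0.213) = 0.4752
−0.136·log₂(0.136) = 0.3915
−0.062·log₂(0.062) = 0.2487
−0.221·log₂(0.221) = 0.4813
−0.183·log₂(0.183) = 0.4484
−0.041·log₂(0.041) = 0.1889
−0.144·log₂(0.144) = 0.4026
Sum ≈ 2.6366 → 2.6366 bits.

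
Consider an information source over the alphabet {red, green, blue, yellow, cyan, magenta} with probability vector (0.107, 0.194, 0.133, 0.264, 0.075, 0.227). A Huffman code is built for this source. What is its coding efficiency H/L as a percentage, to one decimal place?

98.7%

Entropy H = −Σ p log₂ p ≈ 2.4642 bits.
Huffman merges: 3/40+107/1000→91/500; 133/1000+91/500→63/200; 97/500+227/1000→421/1000; 33/125+63/200→579/1000; 421/1000+579/1000→1. L = 2497/1000 ≈ 2.4970.
Efficiency = H/L = 2.4642/2.4970 = 98.7%.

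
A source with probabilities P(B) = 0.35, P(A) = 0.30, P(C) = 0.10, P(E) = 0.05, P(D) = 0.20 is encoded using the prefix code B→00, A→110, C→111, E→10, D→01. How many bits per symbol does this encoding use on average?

2.4 bits/symbol

L̄ = Σ pᵢ·ℓᵢ = 0.35·2 + 0.30·3 + 0.10·3 + 0.05·2 + 0.20·2 = 2.4 bits/symbol.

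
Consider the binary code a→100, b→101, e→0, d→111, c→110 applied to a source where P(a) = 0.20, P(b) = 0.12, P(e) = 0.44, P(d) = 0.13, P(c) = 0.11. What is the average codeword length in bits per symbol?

L̄ = Σ pᵢ·ℓᵢ = 0.20·3 + 0.12·3 + 0.44·1 + 0.13·3 + 0.11·3 = 2.12 bits/symbol.

2.12 bits/symbol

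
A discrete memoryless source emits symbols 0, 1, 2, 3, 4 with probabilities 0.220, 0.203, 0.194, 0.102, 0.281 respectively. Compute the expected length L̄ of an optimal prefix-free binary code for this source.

Repeatedly combine the two least-probable nodes; the expected code length is the sum of the merged weights.
merge 51/500 + 97/500 → 37/125
merge 203/1000 + 11/50 → 423/1000
merge 281/1000 + 37/125 → 577/1000
merge 423/1000 + 577/1000 → 1
L = 37/125 + 423/1000 + 577/1000 + 1 = 287/125 = 2.296 bits/symbol.

2.296 bits/symbol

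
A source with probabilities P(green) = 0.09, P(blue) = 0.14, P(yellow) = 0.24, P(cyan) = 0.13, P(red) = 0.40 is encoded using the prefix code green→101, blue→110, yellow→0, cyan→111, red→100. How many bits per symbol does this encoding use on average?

2.52 bits/symbol

L̄ = Σ pᵢ·ℓᵢ = 0.09·3 + 0.14·3 + 0.24·1 + 0.13·3 + 0.40·3 = 2.52 bits/symbol.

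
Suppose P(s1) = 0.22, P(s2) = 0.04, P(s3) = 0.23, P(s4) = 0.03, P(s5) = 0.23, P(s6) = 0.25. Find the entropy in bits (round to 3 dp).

2.293 bits

H = −Σ pᵢ log₂ pᵢ.
−0.22·log₂(0.22) = 0.4806
−0.04·log₂(0.04) = 0.1858
−0.23·log₂(0.23) = 0.4877
−0.03·log₂(0.03) = 0.1518
−0.23·log₂(0.23) = 0.4877
−0.25·log₂(0.25) = 0.5000
Sum ≈ 2.2934 → 2.293 bits.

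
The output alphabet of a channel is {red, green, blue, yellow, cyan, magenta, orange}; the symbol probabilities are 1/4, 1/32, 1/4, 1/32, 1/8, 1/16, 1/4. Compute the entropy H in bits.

Each probability is a power of 1/2, so log₂(1/p) is an integer.
H = Σ p·log₂(1/p) = 1/4·2 + 1/32·5 + 1/4·2 + 1/32·5 + 1/8·3 + 1/16·4 + 1/4·2 = 2.4375 bits.

2.4375 bits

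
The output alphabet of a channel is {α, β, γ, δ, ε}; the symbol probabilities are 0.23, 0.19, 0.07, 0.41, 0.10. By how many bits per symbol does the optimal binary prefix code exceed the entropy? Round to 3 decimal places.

0.049 bits

Entropy H = −Σ p log₂ p ≈ 2.0710 bits.
Huffman merges: 7/100+1/10→17/100; 17/100+19/100→9/25; 23/100+9/25→59/100; 41/100+59/100→1. L = 53/25 ≈ 2.1200.
L − H = 2.1200 − 2.0710 = 0.049 bits.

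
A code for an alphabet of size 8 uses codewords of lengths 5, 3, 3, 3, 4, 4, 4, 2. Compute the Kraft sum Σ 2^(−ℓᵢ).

0.84375

With common denominator 2^5 = 32: Σ 2^(−ℓᵢ) = 1/32 + 4/32 + 4/32 + 4/32 + 2/32 + 2/32 + 2/32 + 8/32 = 27/32 = 0.84375.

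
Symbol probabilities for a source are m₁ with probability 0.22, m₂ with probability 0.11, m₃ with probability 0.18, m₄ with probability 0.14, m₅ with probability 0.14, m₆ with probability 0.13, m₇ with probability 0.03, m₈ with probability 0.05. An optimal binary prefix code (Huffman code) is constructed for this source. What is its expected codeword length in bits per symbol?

Repeatedly combine the two least-probable nodes; the expected code length is the sum of the merged weights.
merge 3/100 + 1/20 → 2/25
merge 2/25 + 11/100 → 19/100
merge 13/100 + 7/50 → 27/100
merge 7/50 + 9/50 → 8/25
merge 19/100 + 11/50 → 41/100
merge 27/100 + 8/25 → 59/100
merge 41/100 + 59/100 → 1
L = 2/25 + 19/100 + 27/100 + 8/25 + 41/100 + 59/100 + 1 = 143/50 = 2.86 bits/symbol.

2.86 bits/symbol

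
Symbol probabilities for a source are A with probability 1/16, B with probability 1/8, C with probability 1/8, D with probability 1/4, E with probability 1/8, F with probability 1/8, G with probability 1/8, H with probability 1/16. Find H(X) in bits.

Each probability is a power of 1/2, so log₂(1/p) is an integer.
H = Σ p·log₂(1/p) = 1/16·4 + 1/8·3 + 1/8·3 + 1/4·2 + 1/8·3 + 1/8·3 + 1/8·3 + 1/16·4 = 2.875 bits.

2.875 bits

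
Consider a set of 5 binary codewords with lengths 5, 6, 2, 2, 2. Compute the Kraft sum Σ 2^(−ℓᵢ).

With common denominator 2^6 = 64: Σ 2^(−ℓᵢ) = 2/64 + 1/64 + 16/64 + 16/64 + 16/64 = 51/64 = 0.796875.

0.796875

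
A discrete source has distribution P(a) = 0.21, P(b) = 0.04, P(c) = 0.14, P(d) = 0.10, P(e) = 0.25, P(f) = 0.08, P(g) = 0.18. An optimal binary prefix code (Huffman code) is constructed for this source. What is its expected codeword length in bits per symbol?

2.66 bits/symbol

Repeatedly combine the two least-probable nodes; the expected code length is the sum of the merged weights.
merge 1/25 + 2/25 → 3/25
merge 1/10 + 3/25 → 11/50
merge 7/50 + 9/50 → 8/25
merge 21/100 + 11/50 → 43/100
merge 1/4 + 8/25 → 57/100
merge 43/100 + 57/100 → 1
L = 3/25 + 11/50 + 8/25 + 43/100 + 57/100 + 1 = 133/50 = 2.66 bits/symbol.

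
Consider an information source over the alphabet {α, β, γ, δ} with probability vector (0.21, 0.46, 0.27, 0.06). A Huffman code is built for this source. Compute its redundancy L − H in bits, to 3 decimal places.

0.068 bits

Entropy H = −Σ p log₂ p ≈ 1.7417 bits.
Huffman merges: 3/50+21/100→27/100; 27/100+27/100→27/50; 23/50+27/50→1. L = 181/100 ≈ 1.8100.
L − H = 1.8100 − 1.7417 = 0.068 bits.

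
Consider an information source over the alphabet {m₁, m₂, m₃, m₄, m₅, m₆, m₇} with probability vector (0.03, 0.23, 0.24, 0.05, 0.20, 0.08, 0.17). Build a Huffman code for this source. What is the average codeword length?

Repeatedly combine the two least-probable nodes; the expected code length is the sum of the merged weights.
merge 3/100 + 1/20 → 2/25
merge 2/25 + 2/25 → 4/25
merge 4/25 + 17/100 → 33/100
merge 1/5 + 23/100 → 43/100
merge 6/25 + 33/100 → 57/100
merge 43/100 + 57/100 → 1
L = 2/25 + 4/25 + 33/100 + 43/100 + 57/100 + 1 = 257/100 = 2.57 bits/symbol.

2.57 bits/symbol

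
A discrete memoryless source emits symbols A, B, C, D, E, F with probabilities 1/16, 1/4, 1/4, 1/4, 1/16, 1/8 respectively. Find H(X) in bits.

2.375 bits

Each probability is a power of 1/2, so log₂(1/p) is an integer.
H = Σ p·log₂(1/p) = 1/16·4 + 1/4·2 + 1/4·2 + 1/4·2 + 1/16·4 + 1/8·3 = 2.375 bits.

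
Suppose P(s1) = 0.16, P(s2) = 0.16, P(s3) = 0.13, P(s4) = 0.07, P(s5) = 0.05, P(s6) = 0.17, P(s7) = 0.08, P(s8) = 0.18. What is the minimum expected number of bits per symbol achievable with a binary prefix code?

Repeatedly combine the two least-probable nodes; the expected code length is the sum of the merged weights.
merge 1/20 + 7/100 → 3/25
merge 2/25 + 3/25 → 1/5
merge 13/100 + 4/25 → 29/100
merge 4/25 + 17/100 → 33/100
merge 9/50 + 1/5 → 19/50
merge 29/100 + 33/100 → 31/50
merge 19/50 + 31/50 → 1
L = 3/25 + 1/5 + 29/100 + 33/100 + 19/50 + 31/50 + 1 = 147/50 = 2.94 bits/symbol.

2.94 bits/symbol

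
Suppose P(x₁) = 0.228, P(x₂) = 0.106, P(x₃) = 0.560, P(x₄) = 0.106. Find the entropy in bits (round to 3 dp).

1.641 bits

H = −Σ pᵢ log₂ pᵢ.
−0.228·log₂(0.228) = 0.4863
−0.106·log₂(0.106) = 0.3432
−0.560·log₂(0.560) = 0.4684
−0.106·log₂(0.106) = 0.3432
Sum ≈ 1.6412 → 1.641 bits.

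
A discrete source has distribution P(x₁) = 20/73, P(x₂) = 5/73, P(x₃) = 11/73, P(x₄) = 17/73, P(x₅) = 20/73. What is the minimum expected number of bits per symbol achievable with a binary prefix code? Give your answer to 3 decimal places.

2.219 bits/symbol

Repeatedly combine the two least-probable nodes; the expected code length is the sum of the merged weights.
merge 5/73 + 11/73 → 16/73
merge 16/73 + 17/73 → 33/73
merge 20/73 + 20/73 → 40/73
merge 33/73 + 40/73 → 1
L = 16/73 + 33/73 + 40/73 + 1 = 162/73 ≈ 2.219 bits/symbol.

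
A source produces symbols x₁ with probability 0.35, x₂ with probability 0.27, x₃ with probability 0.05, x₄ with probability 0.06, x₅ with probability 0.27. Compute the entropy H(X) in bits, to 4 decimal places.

H = −Σ pᵢ log₂ pᵢ.
−0.35·log₂(0.35) = 0.5301
−0.27·log₂(0.27) = 0.5100
−0.05·log₂(0.05) = 0.2161
−0.06·log₂(0.06) = 0.2435
−0.27·log₂(0.27) = 0.5100
Sum ≈ 2.0098 → 2.0098 bits.

2.0098 bits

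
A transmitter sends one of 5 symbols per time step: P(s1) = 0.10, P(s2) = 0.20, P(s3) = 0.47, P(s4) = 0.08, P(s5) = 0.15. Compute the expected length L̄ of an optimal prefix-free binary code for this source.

2.04 bits/symbol

Repeatedly combine the two least-probable nodes; the expected code length is the sum of the merged weights.
merge 2/25 + 1/10 → 9/50
merge 3/20 + 9/50 → 33/100
merge 1/5 + 33/100 → 53/100
merge 47/100 + 53/100 → 1
L = 9/50 + 33/100 + 53/100 + 1 = 51/25 = 2.04 bits/symbol.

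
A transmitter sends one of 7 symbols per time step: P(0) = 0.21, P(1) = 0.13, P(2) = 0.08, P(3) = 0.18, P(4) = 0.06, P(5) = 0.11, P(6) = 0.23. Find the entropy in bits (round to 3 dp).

2.674 bits

H = −Σ pᵢ log₂ pᵢ.
−0.21·log₂(0.21) = 0.4728
−0.13·log₂(0.13) = 0.3826
−0.08·log₂(0.08) = 0.2915
−0.18·log₂(0.18) = 0.4453
−0.06·log₂(0.06) = 0.2435
−0.11·log₂(0.11) = 0.3503
−0.23·log₂(0.23) = 0.4877
Sum ≈ 2.6738 → 2.674 bits.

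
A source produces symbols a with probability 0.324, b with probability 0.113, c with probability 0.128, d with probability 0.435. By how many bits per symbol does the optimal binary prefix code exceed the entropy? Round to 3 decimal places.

Entropy H = −Σ p log₂ p ≈ 1.7843 bits.
Huffman merges: 113/1000+16/125→241/1000; 241/1000+81/250→113/200; 87/200+113/200→1. L = 903/500 ≈ 1.8060.
L − H = 1.8060 − 1.7843 = 0.022 bits.

0.022 bits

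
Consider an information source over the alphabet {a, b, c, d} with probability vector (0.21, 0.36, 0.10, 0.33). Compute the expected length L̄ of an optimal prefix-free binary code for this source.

Repeatedly combine the two least-probable nodes; the expected code length is the sum of the merged weights.
merge 1/10 + 21/100 → 31/100
merge 31/100 + 33/100 → 16/25
merge 9/25 + 16/25 → 1
L = 31/100 + 16/25 + 1 = 39/20 = 1.95 bits/symbol.

1.95 bits/symbol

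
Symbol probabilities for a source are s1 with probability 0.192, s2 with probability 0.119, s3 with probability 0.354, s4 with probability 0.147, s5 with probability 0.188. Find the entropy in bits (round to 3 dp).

H = −Σ pᵢ log₂ pᵢ.
−0.192·log₂(0.192) = 0.4571
−0.119·log₂(0.119) = 0.3654
−0.354·log₂(0.354) = 0.5304
−0.147·log₂(0.147) = 0.4066
−0.188·log₂(0.188) = 0.4533
Sum ≈ 2.2128 → 2.213 bits.

2.213 bits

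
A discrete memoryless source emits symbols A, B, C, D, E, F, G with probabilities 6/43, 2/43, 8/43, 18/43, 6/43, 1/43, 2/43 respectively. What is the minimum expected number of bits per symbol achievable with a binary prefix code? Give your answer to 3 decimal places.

Repeatedly combine the two least-probable nodes; the expected code length is the sum of the merged weights.
merge 1/43 + 2/43 → 3/43
merge 2/43 + 3/43 → 5/43
merge 5/43 + 6/43 → 11/43
merge 6/43 + 8/43 → 14/43
merge 11/43 + 14/43 → 25/43
merge 18/43 + 25/43 → 1
L = 3/43 + 5/43 + 11/43 + 14/43 + 25/43 + 1 = 101/43 ≈ 2.349 bits/symbol.

2.349 bits/symbol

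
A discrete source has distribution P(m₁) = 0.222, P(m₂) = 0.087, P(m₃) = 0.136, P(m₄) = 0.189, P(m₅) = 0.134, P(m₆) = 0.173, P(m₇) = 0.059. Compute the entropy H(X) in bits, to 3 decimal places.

2.702 bits

H = −Σ pᵢ log₂ pᵢ.
−0.222·log₂(0.222) = 0.4820
−0.087·log₂(0.087) = 0.3065
−0.136·log₂(0.136) = 0.3915
−0.189·log₂(0.189) = 0.4543
−0.134·log₂(0.134) = 0.3886
−0.173·log₂(0.173) = 0.4379
−0.059·log₂(0.059) = 0.2409
Sum ≈ 2.7016 → 2.702 bits.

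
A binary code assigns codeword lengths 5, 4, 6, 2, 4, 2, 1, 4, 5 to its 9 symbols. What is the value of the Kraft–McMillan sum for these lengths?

With common denominator 2^6 = 64: Σ 2^(−ℓᵢ) = 2/64 + 4/64 + 1/64 + 16/64 + 4/64 + 16/64 + 32/64 + 4/64 + 2/64 = 81/64 = 1.265625.

1.265625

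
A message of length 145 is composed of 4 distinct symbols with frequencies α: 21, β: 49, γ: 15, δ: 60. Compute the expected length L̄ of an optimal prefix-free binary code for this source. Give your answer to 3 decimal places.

1.834 bits/symbol

Probabilities are the counts divided by 145.
Repeatedly combine the two least-probable nodes; the expected code length is the sum of the merged weights.
merge 3/29 + 21/145 → 36/145
merge 36/145 + 49/145 → 17/29
merge 12/29 + 17/29 → 1
L = 36/145 + 17/29 + 1 = 266/145 ≈ 1.834 bits/symbol.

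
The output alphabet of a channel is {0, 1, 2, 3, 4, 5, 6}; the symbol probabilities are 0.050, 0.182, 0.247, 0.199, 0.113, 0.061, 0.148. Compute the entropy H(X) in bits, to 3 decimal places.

2.635 bits

H = −Σ pᵢ log₂ pᵢ.
−0.050·log₂(0.050) = 0.2161
−0.182·log₂(0.182) = 0.4474
−0.247·log₂(0.247) = 0.4983
−0.199·log₂(0.199) = 0.4635
−0.113·log₂(0.113) = 0.3555
−0.061·log₂(0.061) = 0.2461
−0.148·log₂(0.148) = 0.4079
Sum ≈ 2.6348 → 2.635 bits.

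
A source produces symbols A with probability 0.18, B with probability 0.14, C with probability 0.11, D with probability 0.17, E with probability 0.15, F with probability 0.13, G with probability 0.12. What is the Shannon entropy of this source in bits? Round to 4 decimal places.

H = −Σ pᵢ log₂ pᵢ.
−0.18·log₂(0.18) = 0.4453
−0.14·log₂(0.14) = 0.3971
−0.11·log₂(0.11) = 0.3503
−0.17·log₂(0.17) = 0.4346
−0.15·log₂(0.15) = 0.4105
−0.13·log₂(0.13) = 0.3826
−0.12·log₂(0.12) = 0.3671
Sum ≈ 2.7875 → 2.7875 bits.

2.7875 bits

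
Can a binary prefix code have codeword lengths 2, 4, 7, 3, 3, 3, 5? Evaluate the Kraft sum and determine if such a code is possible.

With common denominator 2^7 = 128: Σ 2^(−ℓᵢ) = 32/128 + 8/128 + 1/128 + 16/128 + 16/128 + 16/128 + 4/128 = 93/128 = 0.7265625.
Kraft's inequality requires Σ ≤ 1; here Σ = 0.7265625 ≤ 1, so such a prefix code exists.

0.7265625; yes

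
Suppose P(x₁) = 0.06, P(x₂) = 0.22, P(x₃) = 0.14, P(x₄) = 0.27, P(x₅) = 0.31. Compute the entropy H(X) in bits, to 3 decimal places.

H = −Σ pᵢ log₂ pᵢ.
−0.06·log₂(0.06) = 0.2435
−0.22·log₂(0.22) = 0.4806
−0.14·log₂(0.14) = 0.3971
−0.27·log₂(0.27) = 0.5100
−0.31·log₂(0.31) = 0.5238
Sum ≈ 2.1550 → 2.155 bits.

2.155 bits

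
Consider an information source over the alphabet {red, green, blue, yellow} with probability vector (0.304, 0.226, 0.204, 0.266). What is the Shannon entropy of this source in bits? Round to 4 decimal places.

H = −Σ pᵢ log₂ pᵢ.
−0.304·log₂(0.304) = 0.5222
−0.226·log₂(0.226) = 0.4849
−0.204·log₂(0.204) = 0.4678
−0.266·log₂(0.266) = 0.5082
Sum ≈ 1.9832 → 1.9832 bits.

1.9832 bits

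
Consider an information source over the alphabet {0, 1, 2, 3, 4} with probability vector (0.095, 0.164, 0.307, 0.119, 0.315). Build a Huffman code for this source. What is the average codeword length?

Repeatedly combine the two least-probable nodes; the expected code length is the sum of the merged weights.
merge 19/200 + 119/1000 → 107/500
merge 41/250 + 107/500 → 189/500
merge 307/1000 + 63/200 → 311/500
merge 189/500 + 311/500 → 1
L = 107/500 + 189/500 + 311/500 + 1 = 1107/500 = 2.214 bits/symbol.

2.214 bits/symbol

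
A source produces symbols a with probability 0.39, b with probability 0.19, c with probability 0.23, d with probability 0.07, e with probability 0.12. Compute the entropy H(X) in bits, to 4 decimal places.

H = −Σ pᵢ log₂ pᵢ.
−0.39·log₂(0.39) = 0.5298
−0.19·log₂(0.19) = 0.4552
−0.23·log₂(0.23) = 0.4877
−0.07·log₂(0.07) = 0.2686
−0.12·log₂(0.12) = 0.3671
Sum ≈ 2.1083 → 2.1083 bits.

2.1083 bits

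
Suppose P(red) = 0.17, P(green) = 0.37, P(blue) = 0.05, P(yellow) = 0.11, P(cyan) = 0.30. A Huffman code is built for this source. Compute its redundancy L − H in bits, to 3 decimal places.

0.067 bits

Entropy H = −Σ p log₂ p ≈ 2.0528 bits.
Huffman merges: 1/20+11/100→4/25; 4/25+17/100→33/100; 3/10+33/100→63/100; 37/100+63/100→1. L = 53/25 ≈ 2.1200.
L − H = 2.1200 − 2.0528 = 0.067 bits.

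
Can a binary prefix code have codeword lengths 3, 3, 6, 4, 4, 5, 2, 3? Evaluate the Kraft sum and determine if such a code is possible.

0.796875; yes

With common denominator 2^6 = 64: Σ 2^(−ℓᵢ) = 8/64 + 8/64 + 1/64 + 4/64 + 4/64 + 2/64 + 16/64 + 8/64 = 51/64 = 0.796875.
Kraft's inequality requires Σ ≤ 1; here Σ = 0.796875 ≤ 1, so such a prefix code exists.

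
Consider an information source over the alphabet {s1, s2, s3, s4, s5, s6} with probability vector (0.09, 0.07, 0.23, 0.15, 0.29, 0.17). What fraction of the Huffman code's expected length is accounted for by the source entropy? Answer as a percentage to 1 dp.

98.5%

Entropy H = −Σ p log₂ p ≈ 2.4319 bits.
Huffman merges: 7/100+9/100→4/25; 3/20+4/25→31/100; 17/100+23/100→2/5; 29/100+31/100→3/5; 2/5+3/5→1. L = 247/100 ≈ 2.4700.
Efficiency = H/L = 2.4319/2.4700 = 98.5%.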